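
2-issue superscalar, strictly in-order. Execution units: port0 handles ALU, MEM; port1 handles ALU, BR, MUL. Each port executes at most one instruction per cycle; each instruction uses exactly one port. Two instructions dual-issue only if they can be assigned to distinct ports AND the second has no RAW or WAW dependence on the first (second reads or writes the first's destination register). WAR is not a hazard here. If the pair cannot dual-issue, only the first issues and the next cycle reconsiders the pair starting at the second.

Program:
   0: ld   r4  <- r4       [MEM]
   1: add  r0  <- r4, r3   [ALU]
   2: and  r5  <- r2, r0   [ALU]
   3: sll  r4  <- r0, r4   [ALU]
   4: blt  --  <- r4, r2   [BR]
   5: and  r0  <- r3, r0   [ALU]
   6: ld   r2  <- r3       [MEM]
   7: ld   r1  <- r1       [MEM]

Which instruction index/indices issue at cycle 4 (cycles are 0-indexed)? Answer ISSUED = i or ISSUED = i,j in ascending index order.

0. ld.MEM @i0  | RAW r4
1. add.ALU @i1  | RAW r0
2. and.ALU/sll.ALU @i2,i3  | pair
3. blt.BR/and.ALU @i4,i5  | pair
4. ld.MEM @i6  | no-port MEM/MEM
5. ld.MEM @i7  | tail

ISSUED = 6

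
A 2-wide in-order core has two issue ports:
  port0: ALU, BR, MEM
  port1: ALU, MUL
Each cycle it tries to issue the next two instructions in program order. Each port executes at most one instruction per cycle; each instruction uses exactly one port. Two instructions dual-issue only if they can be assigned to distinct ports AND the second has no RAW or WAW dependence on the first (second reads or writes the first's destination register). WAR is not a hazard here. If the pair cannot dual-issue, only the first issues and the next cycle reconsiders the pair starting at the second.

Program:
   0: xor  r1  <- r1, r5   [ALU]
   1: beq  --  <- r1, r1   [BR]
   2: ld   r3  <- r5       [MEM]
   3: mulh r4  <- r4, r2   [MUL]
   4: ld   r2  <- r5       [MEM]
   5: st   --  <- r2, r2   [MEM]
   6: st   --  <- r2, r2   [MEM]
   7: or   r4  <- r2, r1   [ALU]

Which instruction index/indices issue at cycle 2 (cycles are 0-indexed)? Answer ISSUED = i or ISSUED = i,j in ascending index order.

0. xor.ALU @i0  | RAW r1
1. beq.BR @i1  | no-port BR/MEM
2. ld.MEM+mulh.MUL @i2,i3  | dual
3. ld.MEM @i4  | no-port MEM/MEM
4. st.MEM @i5  | no-port MEM/MEM
5. st.MEM+or.ALU @i6,i7  | dual

ISSUED = 2,3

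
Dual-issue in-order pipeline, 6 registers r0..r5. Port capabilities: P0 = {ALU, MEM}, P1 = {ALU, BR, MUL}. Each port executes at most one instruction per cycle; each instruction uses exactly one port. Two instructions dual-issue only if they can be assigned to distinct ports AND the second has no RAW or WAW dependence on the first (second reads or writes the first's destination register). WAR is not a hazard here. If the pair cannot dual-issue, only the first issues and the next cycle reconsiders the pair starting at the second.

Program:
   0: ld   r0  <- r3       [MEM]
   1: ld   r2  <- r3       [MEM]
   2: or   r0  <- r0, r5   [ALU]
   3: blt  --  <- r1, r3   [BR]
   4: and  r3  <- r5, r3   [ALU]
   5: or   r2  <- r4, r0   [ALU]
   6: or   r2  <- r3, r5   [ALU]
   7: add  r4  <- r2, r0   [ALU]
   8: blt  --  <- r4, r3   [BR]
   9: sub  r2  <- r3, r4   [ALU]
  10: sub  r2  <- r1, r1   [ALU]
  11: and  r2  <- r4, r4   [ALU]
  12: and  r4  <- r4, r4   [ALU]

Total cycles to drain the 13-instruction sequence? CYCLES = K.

  cy0 -> i0 (ld) no-port MEM/MEM
  cy1 -> i1,i2 (ld+or) dual
  cy2 -> i3,i4 (blt+and) dual
  cy3 -> i5 (or) WAW r2
  cy4 -> i6 (or) RAW r2
  cy5 -> i7 (add) RAW r4
  cy6 -> i8,i9 (blt+sub) dual
  cy7 -> i10 (sub) WAW r2
  cy8 -> i11,i12 (and+and) dual

CYCLES = 9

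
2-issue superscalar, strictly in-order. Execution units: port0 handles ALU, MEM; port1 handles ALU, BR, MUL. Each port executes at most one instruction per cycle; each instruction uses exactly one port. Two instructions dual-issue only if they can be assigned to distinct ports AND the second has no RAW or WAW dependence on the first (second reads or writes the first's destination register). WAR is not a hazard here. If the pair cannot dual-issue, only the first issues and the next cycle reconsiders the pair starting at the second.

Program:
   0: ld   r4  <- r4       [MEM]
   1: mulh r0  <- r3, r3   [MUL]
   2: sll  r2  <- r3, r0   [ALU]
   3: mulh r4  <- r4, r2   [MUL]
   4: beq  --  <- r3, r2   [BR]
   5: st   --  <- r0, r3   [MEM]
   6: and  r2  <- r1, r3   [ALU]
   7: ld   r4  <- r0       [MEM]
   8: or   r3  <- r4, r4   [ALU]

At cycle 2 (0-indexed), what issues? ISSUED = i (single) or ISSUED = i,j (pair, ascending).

ISSUED = 3

  cy0 -> i0,i1 (ld+mulh) 2-wide
  cy1 -> i2 (sll) RAW r2
  cy2 -> i3 (mulh) no-port MUL/BR
  cy3 -> i4,i5 (beq+st) 2-wide
  cy4 -> i6,i7 (and+ld) 2-wide
  cy5 -> i8 (or) tail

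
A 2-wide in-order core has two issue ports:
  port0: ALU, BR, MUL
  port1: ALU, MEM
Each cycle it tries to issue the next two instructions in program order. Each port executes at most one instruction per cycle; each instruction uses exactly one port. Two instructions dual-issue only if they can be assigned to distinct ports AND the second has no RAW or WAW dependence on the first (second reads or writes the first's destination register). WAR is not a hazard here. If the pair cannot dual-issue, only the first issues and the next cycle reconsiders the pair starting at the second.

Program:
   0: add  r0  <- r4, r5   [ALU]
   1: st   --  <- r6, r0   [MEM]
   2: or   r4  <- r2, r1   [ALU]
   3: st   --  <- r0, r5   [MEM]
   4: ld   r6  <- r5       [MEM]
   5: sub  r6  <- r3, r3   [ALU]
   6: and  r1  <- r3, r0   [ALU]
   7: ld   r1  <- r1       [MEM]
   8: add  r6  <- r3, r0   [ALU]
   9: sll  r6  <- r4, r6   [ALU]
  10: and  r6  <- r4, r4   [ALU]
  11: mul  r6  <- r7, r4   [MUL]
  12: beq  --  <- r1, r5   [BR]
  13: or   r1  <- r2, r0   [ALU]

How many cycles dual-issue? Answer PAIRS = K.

0. add @i0  | RAW r0
1. st+or @i1/i2  | 2-wide
2. st @i3  | no-port MEM/MEM
3. ld @i4  | WAW r6
4. sub+and @i5/i6  | 2-wide
5. ld+add @i7/i8  | 2-wide
6. sll @i9  | WAW r6
7. and @i10  | WAW r6
8. mul @i11  | no-port MUL/BR
9. beq+or @i12/i13  | 2-wide

PAIRS = 4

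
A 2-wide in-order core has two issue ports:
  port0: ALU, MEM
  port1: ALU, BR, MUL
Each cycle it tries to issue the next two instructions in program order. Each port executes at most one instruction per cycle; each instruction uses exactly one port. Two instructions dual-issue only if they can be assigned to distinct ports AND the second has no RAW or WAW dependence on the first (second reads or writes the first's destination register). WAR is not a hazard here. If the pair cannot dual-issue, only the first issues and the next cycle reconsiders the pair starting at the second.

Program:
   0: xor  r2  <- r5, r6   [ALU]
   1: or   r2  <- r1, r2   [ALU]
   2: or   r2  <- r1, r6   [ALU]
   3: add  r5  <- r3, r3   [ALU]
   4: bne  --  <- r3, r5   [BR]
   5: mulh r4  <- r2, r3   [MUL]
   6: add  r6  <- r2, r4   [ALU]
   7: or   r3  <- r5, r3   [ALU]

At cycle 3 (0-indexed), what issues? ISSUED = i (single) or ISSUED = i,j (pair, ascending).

[0] i0  xor  -- RAW+WAW r2
[1] i1  or  -- WAW r2
[2] i2+i3  or+add  -- dual
[3] i4  bne  -- no-port BR/MUL
[4] i5  mulh  -- RAW r4
[5] i6+i7  add+or  -- dual

ISSUED = 4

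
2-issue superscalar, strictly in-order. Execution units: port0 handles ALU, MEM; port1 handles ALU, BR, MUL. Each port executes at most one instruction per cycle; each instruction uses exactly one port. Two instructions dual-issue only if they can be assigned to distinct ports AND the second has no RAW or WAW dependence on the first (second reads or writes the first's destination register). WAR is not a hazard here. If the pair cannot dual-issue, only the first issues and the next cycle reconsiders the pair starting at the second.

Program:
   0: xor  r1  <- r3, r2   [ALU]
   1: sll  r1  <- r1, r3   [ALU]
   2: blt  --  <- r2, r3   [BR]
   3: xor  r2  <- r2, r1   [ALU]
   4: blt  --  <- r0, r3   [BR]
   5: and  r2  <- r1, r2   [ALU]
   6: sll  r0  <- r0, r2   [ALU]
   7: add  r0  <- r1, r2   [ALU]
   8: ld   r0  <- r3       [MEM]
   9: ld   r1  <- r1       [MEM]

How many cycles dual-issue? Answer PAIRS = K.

[0] i0  xor.ALU  -- RAW+WAW r1
[1] i1&i2  sll.ALU/blt.BR  -- pair
[2] i3&i4  xor.ALU/blt.BR  -- pair
[3] i5  and.ALU  -- RAW r2
[4] i6  sll.ALU  -- WAW r0
[5] i7  add.ALU  -- WAW r0
[6] i8  ld.MEM  -- no-port MEM/MEM
[7] i9  ld.MEM  -- tail

PAIRS = 2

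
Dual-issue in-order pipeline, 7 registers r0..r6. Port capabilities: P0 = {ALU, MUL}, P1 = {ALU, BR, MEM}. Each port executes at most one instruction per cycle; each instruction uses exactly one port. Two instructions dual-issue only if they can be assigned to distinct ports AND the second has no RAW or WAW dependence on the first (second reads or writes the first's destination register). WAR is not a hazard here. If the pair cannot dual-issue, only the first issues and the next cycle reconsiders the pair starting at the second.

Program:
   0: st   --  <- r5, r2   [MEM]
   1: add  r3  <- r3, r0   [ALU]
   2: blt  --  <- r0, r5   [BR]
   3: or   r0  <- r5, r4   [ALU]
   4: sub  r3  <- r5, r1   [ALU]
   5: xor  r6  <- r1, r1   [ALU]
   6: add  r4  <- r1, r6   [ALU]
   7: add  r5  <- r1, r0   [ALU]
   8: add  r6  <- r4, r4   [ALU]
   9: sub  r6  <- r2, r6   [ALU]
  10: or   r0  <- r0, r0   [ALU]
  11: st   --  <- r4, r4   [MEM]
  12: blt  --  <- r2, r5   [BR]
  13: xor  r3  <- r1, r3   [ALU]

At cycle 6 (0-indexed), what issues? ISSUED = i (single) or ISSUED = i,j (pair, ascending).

t=0 i0&i1:st/add ; 2-wide
t=1 i2&i3:blt/or ; 2-wide
t=2 i4&i5:sub/xor ; 2-wide
t=3 i6&i7:add/add ; 2-wide
t=4 i8:add ; RAW+WAW r6
t=5 i9&i10:sub/or ; 2-wide
t=6 i11:st ; no-port MEM/BR
t=7 i12&i13:blt/xor ; 2-wide

ISSUED = 11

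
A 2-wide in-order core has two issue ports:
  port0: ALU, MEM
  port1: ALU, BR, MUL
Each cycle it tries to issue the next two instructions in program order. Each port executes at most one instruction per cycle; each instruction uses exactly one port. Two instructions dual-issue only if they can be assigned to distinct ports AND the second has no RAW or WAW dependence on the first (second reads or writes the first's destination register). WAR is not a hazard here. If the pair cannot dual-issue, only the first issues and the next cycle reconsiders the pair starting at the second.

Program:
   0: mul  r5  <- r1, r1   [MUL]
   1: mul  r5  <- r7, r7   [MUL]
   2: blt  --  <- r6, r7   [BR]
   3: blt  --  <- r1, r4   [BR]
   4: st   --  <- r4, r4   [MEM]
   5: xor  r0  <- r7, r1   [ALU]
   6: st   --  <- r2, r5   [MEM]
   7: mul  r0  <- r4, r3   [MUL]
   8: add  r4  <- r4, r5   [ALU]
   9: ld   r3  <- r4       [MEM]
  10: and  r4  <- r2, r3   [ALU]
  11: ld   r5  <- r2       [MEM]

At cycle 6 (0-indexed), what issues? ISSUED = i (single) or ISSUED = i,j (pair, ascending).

ISSUED = 9

0. mul @i0  | no-port MUL/MUL
1. mul @i1  | no-port MUL/BR
2. blt @i2  | no-port BR/BR
3. blt/st @i3&i4  | pair
4. xor/st @i5&i6  | pair
5. mul/add @i7&i8  | pair
6. ld @i9  | RAW r3
7. and/ld @i10&i11  | pair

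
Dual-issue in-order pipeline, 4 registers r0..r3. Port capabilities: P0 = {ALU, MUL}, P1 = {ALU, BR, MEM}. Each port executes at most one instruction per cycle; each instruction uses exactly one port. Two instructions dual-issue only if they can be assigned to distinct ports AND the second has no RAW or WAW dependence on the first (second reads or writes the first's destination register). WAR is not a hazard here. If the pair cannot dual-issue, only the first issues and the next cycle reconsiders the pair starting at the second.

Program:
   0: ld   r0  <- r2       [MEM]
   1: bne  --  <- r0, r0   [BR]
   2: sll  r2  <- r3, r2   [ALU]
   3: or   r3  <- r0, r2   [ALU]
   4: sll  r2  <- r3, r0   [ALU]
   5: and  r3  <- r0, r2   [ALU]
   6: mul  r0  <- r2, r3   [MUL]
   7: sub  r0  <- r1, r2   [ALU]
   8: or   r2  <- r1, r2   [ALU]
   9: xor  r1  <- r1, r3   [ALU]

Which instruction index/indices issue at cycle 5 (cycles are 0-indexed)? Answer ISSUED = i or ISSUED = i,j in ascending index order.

#0 head=0: ld i0 no-port MEM/BR
#1 head=1: bne/sll i1+i2 pair
#2 head=3: or i3 RAW r3
#3 head=4: sll i4 RAW r2
#4 head=5: and i5 RAW r3
#5 head=6: mul i6 WAW r0
#6 head=7: sub/or i7+i8 pair
#7 head=9: xor i9 tail

ISSUED = 6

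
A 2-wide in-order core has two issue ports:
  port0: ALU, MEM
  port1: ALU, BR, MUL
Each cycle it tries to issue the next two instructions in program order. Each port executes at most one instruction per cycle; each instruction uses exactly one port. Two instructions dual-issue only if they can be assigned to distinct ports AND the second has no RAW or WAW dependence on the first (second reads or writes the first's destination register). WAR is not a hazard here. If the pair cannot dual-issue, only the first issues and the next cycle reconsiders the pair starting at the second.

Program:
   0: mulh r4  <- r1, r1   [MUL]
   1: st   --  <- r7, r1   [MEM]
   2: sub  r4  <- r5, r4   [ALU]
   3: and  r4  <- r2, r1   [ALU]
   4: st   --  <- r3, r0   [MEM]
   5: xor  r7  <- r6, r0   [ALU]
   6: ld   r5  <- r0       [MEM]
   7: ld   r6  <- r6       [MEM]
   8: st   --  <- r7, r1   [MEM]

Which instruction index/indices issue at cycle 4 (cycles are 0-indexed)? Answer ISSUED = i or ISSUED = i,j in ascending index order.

[0] i0+i1  mulh.MUL/st.MEM  -- 2-wide
[1] i2  sub.ALU  -- WAW r4
[2] i3+i4  and.ALU/st.MEM  -- 2-wide
[3] i5+i6  xor.ALU/ld.MEM  -- 2-wide
[4] i7  ld.MEM  -- no-port MEM/MEM
[5] i8  st.MEM  -- tail

ISSUED = 7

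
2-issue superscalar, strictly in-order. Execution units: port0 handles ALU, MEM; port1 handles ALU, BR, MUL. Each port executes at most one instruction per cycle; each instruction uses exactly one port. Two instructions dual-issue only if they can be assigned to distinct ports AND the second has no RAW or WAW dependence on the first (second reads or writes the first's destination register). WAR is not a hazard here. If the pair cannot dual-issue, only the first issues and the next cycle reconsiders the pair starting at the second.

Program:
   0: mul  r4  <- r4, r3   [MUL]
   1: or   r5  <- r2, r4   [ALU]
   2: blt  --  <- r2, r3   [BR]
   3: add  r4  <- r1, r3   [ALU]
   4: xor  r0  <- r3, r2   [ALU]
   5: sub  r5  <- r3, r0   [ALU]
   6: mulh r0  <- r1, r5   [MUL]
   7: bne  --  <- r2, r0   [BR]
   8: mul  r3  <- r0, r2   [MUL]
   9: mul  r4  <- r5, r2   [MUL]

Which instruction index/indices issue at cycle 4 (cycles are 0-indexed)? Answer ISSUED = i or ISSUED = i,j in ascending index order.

ISSUED = 6

  cy0 -> i0 (mul.MUL) RAW r4
  cy1 -> i1,i2 (or.ALU+blt.BR) 2-wide
  cy2 -> i3,i4 (add.ALU+xor.ALU) 2-wide
  cy3 -> i5 (sub.ALU) RAW r5
  cy4 -> i6 (mulh.MUL) no-port MUL/BR
  cy5 -> i7 (bne.BR) no-port BR/MUL
  cy6 -> i8 (mul.MUL) no-port MUL/MUL
  cy7 -> i9 (mul.MUL) tail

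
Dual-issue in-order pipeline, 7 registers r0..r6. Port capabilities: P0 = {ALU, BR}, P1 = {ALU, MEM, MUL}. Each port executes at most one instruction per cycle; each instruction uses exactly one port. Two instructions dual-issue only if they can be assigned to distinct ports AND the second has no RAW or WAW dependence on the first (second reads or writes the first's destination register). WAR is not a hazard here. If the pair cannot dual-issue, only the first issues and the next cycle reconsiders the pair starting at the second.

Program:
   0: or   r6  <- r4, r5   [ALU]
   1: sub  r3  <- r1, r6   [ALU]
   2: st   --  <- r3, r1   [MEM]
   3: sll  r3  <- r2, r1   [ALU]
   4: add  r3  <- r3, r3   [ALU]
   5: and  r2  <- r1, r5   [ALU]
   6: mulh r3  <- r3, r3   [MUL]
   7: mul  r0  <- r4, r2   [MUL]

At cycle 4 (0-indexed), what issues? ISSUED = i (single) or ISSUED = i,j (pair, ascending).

ISSUED = 6

  cy0 -> i0 (or.ALU) RAW r6
  cy1 -> i1 (sub.ALU) RAW r3
  cy2 -> i2,i3 (st.MEM;sll.ALU) pair
  cy3 -> i4,i5 (add.ALU;and.ALU) pair
  cy4 -> i6 (mulh.MUL) no-port MUL/MUL
  cy5 -> i7 (mul.MUL) tail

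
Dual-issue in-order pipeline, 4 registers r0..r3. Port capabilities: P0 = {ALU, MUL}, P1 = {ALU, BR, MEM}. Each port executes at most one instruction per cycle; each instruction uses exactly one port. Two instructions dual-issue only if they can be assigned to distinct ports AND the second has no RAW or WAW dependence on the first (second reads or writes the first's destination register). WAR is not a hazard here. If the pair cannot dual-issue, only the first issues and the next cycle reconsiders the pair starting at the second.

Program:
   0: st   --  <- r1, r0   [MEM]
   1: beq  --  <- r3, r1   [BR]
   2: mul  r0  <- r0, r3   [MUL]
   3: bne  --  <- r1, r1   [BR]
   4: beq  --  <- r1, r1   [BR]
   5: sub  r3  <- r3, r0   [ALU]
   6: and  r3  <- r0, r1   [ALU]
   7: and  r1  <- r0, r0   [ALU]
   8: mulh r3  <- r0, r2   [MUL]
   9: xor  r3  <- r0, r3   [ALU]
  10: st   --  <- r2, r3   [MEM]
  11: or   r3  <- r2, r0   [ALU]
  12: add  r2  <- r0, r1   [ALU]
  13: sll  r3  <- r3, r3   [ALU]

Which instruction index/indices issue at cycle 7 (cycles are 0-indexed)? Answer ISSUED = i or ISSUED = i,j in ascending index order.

ISSUED = 10,11

c0: i0 st  no-port MEM/BR
c1: i1/i2 beq mul  dual
c2: i3 bne  no-port BR/BR
c3: i4/i5 beq sub  dual
c4: i6/i7 and and  dual
c5: i8 mulh  RAW+WAW r3
c6: i9 xor  RAW r3
c7: i10/i11 st or  dual
c8: i12/i13 add sll  dual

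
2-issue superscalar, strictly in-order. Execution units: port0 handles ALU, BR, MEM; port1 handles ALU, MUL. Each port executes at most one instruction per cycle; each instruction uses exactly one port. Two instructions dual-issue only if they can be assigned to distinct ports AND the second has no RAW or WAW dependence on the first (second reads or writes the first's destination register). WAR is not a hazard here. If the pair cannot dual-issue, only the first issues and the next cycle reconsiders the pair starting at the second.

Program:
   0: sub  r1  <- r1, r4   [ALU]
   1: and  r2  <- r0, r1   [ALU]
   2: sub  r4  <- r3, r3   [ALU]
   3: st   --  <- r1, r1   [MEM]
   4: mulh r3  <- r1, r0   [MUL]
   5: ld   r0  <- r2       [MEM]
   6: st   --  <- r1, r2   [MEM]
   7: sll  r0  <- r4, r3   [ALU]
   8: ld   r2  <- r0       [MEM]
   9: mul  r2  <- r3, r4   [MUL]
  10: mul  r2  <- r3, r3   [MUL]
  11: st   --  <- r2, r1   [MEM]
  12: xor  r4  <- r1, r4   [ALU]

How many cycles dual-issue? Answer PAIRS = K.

  cy0 -> i0 (sub) RAW r1
  cy1 -> i1,i2 (and+sub) dual
  cy2 -> i3,i4 (st+mulh) dual
  cy3 -> i5 (ld) no-port MEM/MEM
  cy4 -> i6,i7 (st+sll) dual
  cy5 -> i8 (ld) WAW r2
  cy6 -> i9 (mul) no-port MUL/MUL
  cy7 -> i10 (mul) RAW r2
  cy8 -> i11,i12 (st+xor) dual

PAIRS = 4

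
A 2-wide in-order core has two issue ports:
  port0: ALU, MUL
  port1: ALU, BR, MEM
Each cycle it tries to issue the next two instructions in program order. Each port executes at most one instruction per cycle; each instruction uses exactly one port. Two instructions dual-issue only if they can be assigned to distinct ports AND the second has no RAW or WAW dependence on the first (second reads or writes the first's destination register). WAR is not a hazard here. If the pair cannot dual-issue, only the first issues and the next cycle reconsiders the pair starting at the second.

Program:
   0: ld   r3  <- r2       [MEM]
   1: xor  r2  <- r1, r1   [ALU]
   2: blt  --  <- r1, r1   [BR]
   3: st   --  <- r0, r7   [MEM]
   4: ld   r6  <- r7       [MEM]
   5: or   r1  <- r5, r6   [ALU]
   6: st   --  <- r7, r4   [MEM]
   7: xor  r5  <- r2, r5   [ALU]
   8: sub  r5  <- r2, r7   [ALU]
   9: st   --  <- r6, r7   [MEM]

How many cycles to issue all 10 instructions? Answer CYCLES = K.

t=0 i0+i1:ld.MEM/xor.ALU ; 2-wide
t=1 i2:blt.BR ; no-port BR/MEM
t=2 i3:st.MEM ; no-port MEM/MEM
t=3 i4:ld.MEM ; RAW r6
t=4 i5+i6:or.ALU/st.MEM ; 2-wide
t=5 i7:xor.ALU ; WAW r5
t=6 i8+i9:sub.ALU/st.MEM ; 2-wide

CYCLES = 7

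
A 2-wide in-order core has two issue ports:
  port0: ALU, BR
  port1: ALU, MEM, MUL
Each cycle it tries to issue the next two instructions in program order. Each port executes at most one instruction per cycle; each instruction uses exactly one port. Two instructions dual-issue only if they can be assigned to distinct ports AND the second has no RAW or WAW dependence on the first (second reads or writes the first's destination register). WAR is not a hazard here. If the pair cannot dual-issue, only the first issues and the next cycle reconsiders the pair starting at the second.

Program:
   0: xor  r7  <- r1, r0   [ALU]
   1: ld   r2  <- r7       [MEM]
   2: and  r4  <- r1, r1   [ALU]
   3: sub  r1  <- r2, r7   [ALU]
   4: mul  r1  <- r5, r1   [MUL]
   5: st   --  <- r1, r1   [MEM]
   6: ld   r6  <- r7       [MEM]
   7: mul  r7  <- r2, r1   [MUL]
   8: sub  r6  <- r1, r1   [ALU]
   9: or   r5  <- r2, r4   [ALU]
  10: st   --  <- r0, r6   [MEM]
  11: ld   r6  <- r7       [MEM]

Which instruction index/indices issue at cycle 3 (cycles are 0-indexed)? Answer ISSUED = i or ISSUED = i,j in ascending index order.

0. xor.ALU @i0  | RAW r7
1. ld.MEM/and.ALU @i1,i2  | 2-wide
2. sub.ALU @i3  | RAW+WAW r1
3. mul.MUL @i4  | no-port MUL/MEM
4. st.MEM @i5  | no-port MEM/MEM
5. ld.MEM @i6  | no-port MEM/MUL
6. mul.MUL/sub.ALU @i7,i8  | 2-wide
7. or.ALU/st.MEM @i9,i10  | 2-wide
8. ld.MEM @i11  | tail

ISSUED = 4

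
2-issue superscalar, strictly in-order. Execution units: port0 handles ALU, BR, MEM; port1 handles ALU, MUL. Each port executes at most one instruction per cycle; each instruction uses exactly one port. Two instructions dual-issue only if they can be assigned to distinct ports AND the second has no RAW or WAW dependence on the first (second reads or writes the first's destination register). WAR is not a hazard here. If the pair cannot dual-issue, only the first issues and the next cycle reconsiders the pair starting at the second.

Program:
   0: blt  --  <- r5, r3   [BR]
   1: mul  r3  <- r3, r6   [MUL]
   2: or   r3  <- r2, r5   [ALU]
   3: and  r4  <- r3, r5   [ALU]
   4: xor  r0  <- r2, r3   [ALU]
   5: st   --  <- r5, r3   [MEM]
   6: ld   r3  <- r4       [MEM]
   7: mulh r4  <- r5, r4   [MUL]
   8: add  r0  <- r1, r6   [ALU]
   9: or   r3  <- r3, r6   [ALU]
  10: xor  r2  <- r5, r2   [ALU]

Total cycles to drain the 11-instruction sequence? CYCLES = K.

CYCLES = 7

#0 head=0: blt.BR;mul.MUL i0&i1 pair
#1 head=2: or.ALU i2 RAW r3
#2 head=3: and.ALU;xor.ALU i3&i4 pair
#3 head=5: st.MEM i5 no-port MEM/MEM
#4 head=6: ld.MEM;mulh.MUL i6&i7 pair
#5 head=8: add.ALU;or.ALU i8&i9 pair
#6 head=10: xor.ALU i10 tail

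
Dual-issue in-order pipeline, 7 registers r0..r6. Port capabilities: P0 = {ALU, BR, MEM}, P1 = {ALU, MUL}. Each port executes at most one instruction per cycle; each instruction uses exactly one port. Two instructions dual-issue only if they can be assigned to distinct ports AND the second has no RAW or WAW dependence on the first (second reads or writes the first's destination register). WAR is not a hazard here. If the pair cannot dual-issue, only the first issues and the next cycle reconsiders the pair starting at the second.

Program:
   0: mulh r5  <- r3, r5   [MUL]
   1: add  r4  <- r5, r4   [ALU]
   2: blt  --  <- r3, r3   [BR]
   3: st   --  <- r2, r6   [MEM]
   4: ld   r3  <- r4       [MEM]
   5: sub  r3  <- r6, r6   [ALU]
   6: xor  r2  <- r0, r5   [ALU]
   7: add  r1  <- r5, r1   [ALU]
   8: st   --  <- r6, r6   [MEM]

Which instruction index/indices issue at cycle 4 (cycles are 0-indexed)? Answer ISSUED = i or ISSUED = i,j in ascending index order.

ISSUED = 5,6

[0] i0  mulh  -- RAW r5
[1] i1,i2  add blt  -- 2-wide
[2] i3  st  -- no-port MEM/MEM
[3] i4  ld  -- WAW r3
[4] i5,i6  sub xor  -- 2-wide
[5] i7,i8  add st  -- 2-wide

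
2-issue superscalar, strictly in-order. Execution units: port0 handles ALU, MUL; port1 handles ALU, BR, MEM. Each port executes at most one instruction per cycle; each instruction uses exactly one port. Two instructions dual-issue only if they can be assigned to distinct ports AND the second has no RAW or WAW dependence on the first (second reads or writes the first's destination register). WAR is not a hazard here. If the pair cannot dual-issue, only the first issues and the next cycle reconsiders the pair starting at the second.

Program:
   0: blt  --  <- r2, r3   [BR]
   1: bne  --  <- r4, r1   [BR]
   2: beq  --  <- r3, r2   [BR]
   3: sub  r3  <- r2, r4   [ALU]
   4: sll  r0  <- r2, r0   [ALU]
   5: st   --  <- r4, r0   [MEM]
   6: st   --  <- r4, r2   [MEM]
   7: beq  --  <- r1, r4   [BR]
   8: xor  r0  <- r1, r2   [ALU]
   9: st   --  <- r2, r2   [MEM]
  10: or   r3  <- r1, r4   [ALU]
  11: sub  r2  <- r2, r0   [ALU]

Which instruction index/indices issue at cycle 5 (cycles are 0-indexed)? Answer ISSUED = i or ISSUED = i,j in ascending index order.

ISSUED = 6

#0 head=0: blt.BR i0 no-port BR/BR
#1 head=1: bne.BR i1 no-port BR/BR
#2 head=2: beq.BR+sub.ALU i2,i3 dual
#3 head=4: sll.ALU i4 RAW r0
#4 head=5: st.MEM i5 no-port MEM/MEM
#5 head=6: st.MEM i6 no-port MEM/BR
#6 head=7: beq.BR+xor.ALU i7,i8 dual
#7 head=9: st.MEM+or.ALU i9,i10 dual
#8 head=11: sub.ALU i11 tail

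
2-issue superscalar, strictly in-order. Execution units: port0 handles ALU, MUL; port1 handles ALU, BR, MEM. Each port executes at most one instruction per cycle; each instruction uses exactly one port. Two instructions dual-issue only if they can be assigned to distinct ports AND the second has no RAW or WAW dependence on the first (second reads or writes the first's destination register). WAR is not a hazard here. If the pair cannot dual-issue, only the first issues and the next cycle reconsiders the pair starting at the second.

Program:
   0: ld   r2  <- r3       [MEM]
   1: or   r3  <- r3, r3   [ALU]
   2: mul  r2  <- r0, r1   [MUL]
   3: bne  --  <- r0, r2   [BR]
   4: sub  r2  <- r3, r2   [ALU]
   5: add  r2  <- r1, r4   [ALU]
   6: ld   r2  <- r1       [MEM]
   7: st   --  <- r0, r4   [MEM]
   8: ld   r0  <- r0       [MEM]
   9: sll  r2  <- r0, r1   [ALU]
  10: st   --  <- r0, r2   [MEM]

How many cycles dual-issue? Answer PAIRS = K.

PAIRS = 2

c0: i0/i1 ld.MEM/or.ALU  2-wide
c1: i2 mul.MUL  RAW r2
c2: i3/i4 bne.BR/sub.ALU  2-wide
c3: i5 add.ALU  WAW r2
c4: i6 ld.MEM  no-port MEM/MEM
c5: i7 st.MEM  no-port MEM/MEM
c6: i8 ld.MEM  RAW r0
c7: i9 sll.ALU  RAW r2
c8: i10 st.MEM  tail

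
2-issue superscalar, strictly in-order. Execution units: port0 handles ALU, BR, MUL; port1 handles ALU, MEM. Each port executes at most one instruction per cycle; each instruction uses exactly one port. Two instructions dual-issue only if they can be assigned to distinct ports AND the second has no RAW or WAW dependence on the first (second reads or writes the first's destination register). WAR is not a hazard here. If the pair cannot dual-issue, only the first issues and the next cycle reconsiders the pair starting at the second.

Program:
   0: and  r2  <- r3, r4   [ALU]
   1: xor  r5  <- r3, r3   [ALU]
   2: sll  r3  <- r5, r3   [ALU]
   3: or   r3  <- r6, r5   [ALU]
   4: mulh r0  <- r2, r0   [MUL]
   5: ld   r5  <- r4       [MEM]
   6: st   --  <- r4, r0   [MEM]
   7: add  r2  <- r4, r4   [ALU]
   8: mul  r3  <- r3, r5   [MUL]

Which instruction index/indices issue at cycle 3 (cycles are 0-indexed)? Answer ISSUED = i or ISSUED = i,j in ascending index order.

ISSUED = 5

[0] i0/i1  and.ALU;xor.ALU  -- 2-wide
[1] i2  sll.ALU  -- WAW r3
[2] i3/i4  or.ALU;mulh.MUL  -- 2-wide
[3] i5  ld.MEM  -- no-port MEM/MEM
[4] i6/i7  st.MEM;add.ALU  -- 2-wide
[5] i8  mul.MUL  -- tail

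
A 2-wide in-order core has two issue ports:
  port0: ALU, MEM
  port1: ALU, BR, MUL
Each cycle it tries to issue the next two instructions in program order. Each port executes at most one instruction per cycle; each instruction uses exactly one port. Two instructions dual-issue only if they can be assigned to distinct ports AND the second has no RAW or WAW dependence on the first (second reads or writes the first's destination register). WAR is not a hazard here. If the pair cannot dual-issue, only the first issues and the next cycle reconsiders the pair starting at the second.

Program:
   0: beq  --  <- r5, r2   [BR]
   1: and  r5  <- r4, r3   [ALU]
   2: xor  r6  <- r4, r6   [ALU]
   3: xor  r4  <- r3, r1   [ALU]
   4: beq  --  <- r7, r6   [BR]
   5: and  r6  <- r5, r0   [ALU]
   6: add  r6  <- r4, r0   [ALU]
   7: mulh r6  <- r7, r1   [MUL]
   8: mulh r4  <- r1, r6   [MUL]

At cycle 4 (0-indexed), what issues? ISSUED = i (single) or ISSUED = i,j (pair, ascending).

  cy0 -> i0/i1 (beq.BR;and.ALU) 2-wide
  cy1 -> i2/i3 (xor.ALU;xor.ALU) 2-wide
  cy2 -> i4/i5 (beq.BR;and.ALU) 2-wide
  cy3 -> i6 (add.ALU) WAW r6
  cy4 -> i7 (mulh.MUL) no-port MUL/MUL
  cy5 -> i8 (mulh.MUL) tail

ISSUED = 7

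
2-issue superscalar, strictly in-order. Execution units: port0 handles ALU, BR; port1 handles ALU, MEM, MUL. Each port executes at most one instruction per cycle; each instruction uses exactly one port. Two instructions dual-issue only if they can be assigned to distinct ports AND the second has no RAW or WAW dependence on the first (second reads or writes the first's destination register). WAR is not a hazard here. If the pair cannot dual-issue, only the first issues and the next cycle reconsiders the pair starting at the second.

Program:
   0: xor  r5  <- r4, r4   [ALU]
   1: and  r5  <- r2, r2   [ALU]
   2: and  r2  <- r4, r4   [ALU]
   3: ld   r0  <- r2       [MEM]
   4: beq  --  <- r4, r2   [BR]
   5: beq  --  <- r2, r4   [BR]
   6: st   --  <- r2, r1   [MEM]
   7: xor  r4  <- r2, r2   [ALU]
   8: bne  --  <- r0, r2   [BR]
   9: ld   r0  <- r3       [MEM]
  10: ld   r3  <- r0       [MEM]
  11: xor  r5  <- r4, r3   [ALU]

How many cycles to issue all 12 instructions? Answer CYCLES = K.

t=0 i0:xor ; WAW r5
t=1 i1+i2:and;and ; dual
t=2 i3+i4:ld;beq ; dual
t=3 i5+i6:beq;st ; dual
t=4 i7+i8:xor;bne ; dual
t=5 i9:ld ; no-port MEM/MEM
t=6 i10:ld ; RAW r3
t=7 i11:xor ; tail

CYCLES = 8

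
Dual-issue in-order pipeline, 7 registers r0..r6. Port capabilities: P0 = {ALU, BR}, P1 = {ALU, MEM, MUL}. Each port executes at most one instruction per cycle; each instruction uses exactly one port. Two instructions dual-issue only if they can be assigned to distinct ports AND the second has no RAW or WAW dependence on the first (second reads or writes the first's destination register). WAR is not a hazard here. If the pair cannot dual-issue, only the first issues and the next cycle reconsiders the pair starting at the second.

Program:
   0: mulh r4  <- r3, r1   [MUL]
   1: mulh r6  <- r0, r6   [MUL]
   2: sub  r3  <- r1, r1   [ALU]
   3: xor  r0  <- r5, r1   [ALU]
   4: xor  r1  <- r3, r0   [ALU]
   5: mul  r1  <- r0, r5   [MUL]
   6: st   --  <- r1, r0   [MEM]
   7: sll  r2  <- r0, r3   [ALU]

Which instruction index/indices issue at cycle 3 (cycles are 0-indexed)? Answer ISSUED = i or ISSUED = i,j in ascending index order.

c0: i0 mulh  no-port MUL/MUL
c1: i1+i2 mulh sub  pair
c2: i3 xor  RAW r0
c3: i4 xor  WAW r1
c4: i5 mul  no-port MUL/MEM
c5: i6+i7 st sll  pair

ISSUED = 4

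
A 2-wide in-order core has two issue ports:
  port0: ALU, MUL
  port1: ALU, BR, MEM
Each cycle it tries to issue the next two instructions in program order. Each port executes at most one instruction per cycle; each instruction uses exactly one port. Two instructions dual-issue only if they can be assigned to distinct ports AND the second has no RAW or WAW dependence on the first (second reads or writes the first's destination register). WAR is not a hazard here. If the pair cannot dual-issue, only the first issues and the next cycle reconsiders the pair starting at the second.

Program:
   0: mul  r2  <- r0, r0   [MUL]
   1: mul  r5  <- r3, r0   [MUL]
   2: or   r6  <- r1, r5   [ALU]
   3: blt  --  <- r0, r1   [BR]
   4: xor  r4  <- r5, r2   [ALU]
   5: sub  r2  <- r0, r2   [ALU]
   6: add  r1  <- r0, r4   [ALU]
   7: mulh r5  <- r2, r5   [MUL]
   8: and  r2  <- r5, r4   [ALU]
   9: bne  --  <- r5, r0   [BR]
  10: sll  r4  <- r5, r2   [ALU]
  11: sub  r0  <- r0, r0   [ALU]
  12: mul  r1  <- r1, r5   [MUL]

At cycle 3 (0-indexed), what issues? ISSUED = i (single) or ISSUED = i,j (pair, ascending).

0. mul.MUL @i0  | no-port MUL/MUL
1. mul.MUL @i1  | RAW r5
2. or.ALU+blt.BR @i2/i3  | pair
3. xor.ALU+sub.ALU @i4/i5  | pair
4. add.ALU+mulh.MUL @i6/i7  | pair
5. and.ALU+bne.BR @i8/i9  | pair
6. sll.ALU+sub.ALU @i10/i11  | pair
7. mul.MUL @i12  | tail

ISSUED = 4,5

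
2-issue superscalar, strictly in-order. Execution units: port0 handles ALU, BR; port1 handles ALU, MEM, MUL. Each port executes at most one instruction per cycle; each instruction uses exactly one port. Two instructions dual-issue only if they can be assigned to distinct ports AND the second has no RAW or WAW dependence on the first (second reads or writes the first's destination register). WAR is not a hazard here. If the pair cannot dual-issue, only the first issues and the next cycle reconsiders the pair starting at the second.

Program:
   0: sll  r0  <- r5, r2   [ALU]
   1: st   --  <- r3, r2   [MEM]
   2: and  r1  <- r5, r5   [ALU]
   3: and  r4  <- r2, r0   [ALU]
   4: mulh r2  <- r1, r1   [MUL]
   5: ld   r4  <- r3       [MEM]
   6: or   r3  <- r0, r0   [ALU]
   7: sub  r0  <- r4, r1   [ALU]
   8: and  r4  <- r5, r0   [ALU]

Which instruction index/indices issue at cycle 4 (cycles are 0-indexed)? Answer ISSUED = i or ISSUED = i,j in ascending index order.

c0: i0&i1 sll st  2-wide
c1: i2&i3 and and  2-wide
c2: i4 mulh  no-port MUL/MEM
c3: i5&i6 ld or  2-wide
c4: i7 sub  RAW r0
c5: i8 and  tail

ISSUED = 7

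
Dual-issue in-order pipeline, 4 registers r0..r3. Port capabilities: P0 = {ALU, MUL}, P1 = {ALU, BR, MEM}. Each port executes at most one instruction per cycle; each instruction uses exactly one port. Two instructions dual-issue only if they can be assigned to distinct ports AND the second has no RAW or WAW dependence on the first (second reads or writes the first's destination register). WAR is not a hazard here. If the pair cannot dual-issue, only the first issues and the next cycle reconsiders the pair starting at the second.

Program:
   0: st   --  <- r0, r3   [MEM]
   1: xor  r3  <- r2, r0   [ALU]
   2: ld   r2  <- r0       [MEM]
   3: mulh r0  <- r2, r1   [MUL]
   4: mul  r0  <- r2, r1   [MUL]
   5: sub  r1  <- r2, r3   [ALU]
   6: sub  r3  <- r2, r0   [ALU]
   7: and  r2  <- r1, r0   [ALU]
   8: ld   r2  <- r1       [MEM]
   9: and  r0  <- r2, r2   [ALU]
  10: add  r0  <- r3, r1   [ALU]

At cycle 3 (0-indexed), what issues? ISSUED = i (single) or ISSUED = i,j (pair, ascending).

ISSUED = 4,5

#0 head=0: st;xor i0&i1 2-wide
#1 head=2: ld i2 RAW r2
#2 head=3: mulh i3 no-port MUL/MUL
#3 head=4: mul;sub i4&i5 2-wide
#4 head=6: sub;and i6&i7 2-wide
#5 head=8: ld i8 RAW r2
#6 head=9: and i9 WAW r0
#7 head=10: add i10 tail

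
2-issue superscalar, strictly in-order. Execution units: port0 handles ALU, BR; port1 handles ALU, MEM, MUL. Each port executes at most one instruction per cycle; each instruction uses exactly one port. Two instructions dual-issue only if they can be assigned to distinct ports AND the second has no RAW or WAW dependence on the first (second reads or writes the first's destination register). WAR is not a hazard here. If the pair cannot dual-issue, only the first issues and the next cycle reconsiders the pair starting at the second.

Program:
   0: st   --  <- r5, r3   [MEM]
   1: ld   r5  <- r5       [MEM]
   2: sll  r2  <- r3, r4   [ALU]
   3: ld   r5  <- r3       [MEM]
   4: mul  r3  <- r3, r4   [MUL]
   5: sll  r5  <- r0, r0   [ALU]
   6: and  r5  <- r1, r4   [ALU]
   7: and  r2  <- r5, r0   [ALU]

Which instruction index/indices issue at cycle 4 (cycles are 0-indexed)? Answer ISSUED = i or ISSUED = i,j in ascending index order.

  cy0 -> i0 (st.MEM) no-port MEM/MEM
  cy1 -> i1+i2 (ld.MEM/sll.ALU) dual
  cy2 -> i3 (ld.MEM) no-port MEM/MUL
  cy3 -> i4+i5 (mul.MUL/sll.ALU) dual
  cy4 -> i6 (and.ALU) RAW r5
  cy5 -> i7 (and.ALU) tail

ISSUED = 6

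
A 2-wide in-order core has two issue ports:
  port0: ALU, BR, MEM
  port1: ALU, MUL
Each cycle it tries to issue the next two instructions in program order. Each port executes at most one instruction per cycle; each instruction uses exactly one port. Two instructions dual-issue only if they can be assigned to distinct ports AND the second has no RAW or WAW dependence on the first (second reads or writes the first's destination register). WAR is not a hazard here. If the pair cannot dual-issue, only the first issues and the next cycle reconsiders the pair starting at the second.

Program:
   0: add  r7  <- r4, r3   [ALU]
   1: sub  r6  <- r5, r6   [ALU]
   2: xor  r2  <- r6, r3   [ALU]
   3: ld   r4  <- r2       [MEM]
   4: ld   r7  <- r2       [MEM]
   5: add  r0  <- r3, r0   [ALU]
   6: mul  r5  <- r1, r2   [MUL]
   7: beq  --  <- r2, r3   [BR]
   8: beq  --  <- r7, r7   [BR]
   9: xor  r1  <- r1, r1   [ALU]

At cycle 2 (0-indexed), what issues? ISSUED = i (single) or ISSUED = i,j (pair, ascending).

ISSUED = 3

t=0 i0+i1:add/sub ; pair
t=1 i2:xor ; RAW r2
t=2 i3:ld ; no-port MEM/MEM
t=3 i4+i5:ld/add ; pair
t=4 i6+i7:mul/beq ; pair
t=5 i8+i9:beq/xor ; pair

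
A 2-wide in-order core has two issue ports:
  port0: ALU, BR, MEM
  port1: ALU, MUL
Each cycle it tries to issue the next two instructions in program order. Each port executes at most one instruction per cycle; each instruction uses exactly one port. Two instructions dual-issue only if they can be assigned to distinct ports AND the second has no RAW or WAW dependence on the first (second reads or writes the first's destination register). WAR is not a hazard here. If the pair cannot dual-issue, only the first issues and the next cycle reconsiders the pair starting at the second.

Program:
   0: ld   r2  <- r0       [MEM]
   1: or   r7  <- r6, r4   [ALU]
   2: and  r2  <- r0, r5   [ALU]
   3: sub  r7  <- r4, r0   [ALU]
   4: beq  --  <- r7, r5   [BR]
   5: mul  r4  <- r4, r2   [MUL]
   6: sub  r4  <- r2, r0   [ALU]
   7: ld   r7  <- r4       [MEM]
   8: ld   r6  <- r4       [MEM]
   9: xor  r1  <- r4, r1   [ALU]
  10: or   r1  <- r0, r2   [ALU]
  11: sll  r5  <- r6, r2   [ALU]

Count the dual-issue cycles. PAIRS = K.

PAIRS = 5

[0] i0,i1  ld;or  -- 2-wide
[1] i2,i3  and;sub  -- 2-wide
[2] i4,i5  beq;mul  -- 2-wide
[3] i6  sub  -- RAW r4
[4] i7  ld  -- no-port MEM/MEM
[5] i8,i9  ld;xor  -- 2-wide
[6] i10,i11  or;sll  -- 2-wide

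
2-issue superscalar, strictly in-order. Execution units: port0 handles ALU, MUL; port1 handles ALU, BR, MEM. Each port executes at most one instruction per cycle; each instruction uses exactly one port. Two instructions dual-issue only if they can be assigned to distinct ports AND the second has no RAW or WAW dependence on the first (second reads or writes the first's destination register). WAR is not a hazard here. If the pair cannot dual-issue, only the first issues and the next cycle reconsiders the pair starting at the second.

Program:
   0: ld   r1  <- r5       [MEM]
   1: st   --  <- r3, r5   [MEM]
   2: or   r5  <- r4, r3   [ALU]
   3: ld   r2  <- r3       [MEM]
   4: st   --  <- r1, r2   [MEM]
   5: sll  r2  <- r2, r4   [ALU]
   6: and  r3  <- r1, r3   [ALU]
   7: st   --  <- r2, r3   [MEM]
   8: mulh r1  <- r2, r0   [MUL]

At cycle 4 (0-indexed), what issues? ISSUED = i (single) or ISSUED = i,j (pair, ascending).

#0 head=0: ld.MEM i0 no-port MEM/MEM
#1 head=1: st.MEM+or.ALU i1&i2 2-wide
#2 head=3: ld.MEM i3 no-port MEM/MEM
#3 head=4: st.MEM+sll.ALU i4&i5 2-wide
#4 head=6: and.ALU i6 RAW r3
#5 head=7: st.MEM+mulh.MUL i7&i8 2-wide

ISSUED = 6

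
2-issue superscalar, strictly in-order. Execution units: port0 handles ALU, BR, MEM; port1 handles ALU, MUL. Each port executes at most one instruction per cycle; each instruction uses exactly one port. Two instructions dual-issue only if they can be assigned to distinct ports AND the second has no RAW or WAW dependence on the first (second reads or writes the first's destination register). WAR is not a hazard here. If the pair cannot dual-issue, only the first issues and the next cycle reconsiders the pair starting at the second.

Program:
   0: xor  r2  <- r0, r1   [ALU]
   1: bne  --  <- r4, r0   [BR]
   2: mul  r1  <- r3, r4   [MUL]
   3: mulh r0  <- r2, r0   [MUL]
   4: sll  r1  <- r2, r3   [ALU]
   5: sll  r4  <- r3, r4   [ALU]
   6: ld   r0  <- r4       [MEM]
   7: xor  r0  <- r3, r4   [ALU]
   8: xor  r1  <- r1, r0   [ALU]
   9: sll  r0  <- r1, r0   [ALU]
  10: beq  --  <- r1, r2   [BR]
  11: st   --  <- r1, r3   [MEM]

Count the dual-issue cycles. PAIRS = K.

  cy0 -> i0/i1 (xor+bne) pair
  cy1 -> i2 (mul) no-port MUL/MUL
  cy2 -> i3/i4 (mulh+sll) pair
  cy3 -> i5 (sll) RAW r4
  cy4 -> i6 (ld) WAW r0
  cy5 -> i7 (xor) RAW r0
  cy6 -> i8 (xor) RAW r1
  cy7 -> i9/i10 (sll+beq) pair
  cy8 -> i11 (st) tail

PAIRS = 3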